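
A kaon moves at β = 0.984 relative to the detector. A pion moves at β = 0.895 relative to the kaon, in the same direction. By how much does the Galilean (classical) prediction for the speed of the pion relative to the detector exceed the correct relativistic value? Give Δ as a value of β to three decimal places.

Δ = 0.880

Galilean: u_cl = 0.895 + 0.984 = 1.8790.
Relativistic: u_rel = (0.895 + 0.984) / (1 + 0.895·0.984) = 1.8790/1.8807 = 0.9991.
Δ = 1.8790 − 0.9991 = 0.8799.
(The classical prediction exceeds c; the relativistic result does not.)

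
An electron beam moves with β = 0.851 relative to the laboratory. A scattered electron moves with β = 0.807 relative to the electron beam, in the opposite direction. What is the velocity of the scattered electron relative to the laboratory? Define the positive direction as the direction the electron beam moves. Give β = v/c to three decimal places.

With v = 0.851 and u' = -0.807 (in units of c),
u = (u' + v)/(1 + u'v/c²):
u = (-0.807 + 0.851) / (1 + (-0.807)·0.851) = 0.0440/0.3132 = 0.1405
(Galilean addition would give +0.044c.)

β = +0.140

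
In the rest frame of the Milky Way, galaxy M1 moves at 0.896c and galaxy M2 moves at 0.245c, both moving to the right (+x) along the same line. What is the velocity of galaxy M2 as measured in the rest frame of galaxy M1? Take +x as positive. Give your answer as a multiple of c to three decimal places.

-0.834c

β_A = 0.896, β_B = 0.245.
Transform to A's frame with the inverse velocity-addition law: u' = (u − v)/(1 − uv/c²), taking u = β_B and v = β_A.
u' = (0.245 − 0.896) / (1 − (0.896)(0.245)) = -0.6510/0.7805 = -0.8341.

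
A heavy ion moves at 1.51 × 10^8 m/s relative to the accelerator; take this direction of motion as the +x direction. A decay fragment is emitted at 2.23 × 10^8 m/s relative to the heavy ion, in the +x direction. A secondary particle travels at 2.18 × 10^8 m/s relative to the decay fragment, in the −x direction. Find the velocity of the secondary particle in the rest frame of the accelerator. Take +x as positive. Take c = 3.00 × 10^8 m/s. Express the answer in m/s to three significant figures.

Apply u = (u' + v)/(1 + u'v/c²) successively, working outward toward the accelerator.
(Dividing each given speed by c = 3.00 × 10^8 m/s to work in units of c.)
Start: velocity of the heavy ion relative to the accelerator = 0.5033c.
Compose with the decay fragment (u' = 0.743 in the heavy ion frame): u_1 = (0.743 + 0.503) / (1 + 0.743·0.503) = 1.2467/1.3741 = 0.9072.
Compose with the secondary particle (u' = -0.727 in the decay fragment frame): u_2 = (-0.727 + 0.907) / (1 + (-0.727)·0.907) = 0.1806/0.3407 = 0.5299.
So u = 0.5299 × 3.00 × 10^8 m/s.

+1.59 × 10^8 m/s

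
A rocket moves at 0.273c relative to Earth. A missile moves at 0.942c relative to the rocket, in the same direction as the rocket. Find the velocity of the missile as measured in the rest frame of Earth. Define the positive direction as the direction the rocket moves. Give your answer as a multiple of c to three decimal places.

0.966c

With v = 0.273 and u' = 0.942 (in units of c),
u = (u' + v)/(1 + u'v/c²):
u = (0.942 + 0.273) / (1 + 0.942·0.273) = 1.2150/1.2572 = 0.9665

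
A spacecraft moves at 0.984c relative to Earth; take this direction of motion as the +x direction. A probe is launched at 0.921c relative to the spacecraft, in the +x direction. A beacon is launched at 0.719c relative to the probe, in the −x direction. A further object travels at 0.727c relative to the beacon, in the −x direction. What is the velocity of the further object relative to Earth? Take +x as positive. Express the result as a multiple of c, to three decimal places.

+0.975c

Apply u = (u' + v)/(1 + u'v/c²) successively, working outward toward Earth.
Start: velocity of the spacecraft relative to Earth = 0.9840c.
Compose with the probe (u' = 0.921 in the spacecraft frame): u_1 = (0.921 + 0.984) / (1 + 0.921·0.984) = 1.9050/1.9063 = 0.9993.
Compose with the beacon (u' = -0.719 in the probe frame): u_2 = (-0.719 + 0.999) / (1 + (-0.719)·0.999) = 0.2803/0.2815 = 0.9960.
Compose with the further object (u' = -0.727 in the beacon frame): u_3 = (-0.727 + 0.996) / (1 + (-0.727)·0.996) = 0.2690/0.2759 = 0.9747.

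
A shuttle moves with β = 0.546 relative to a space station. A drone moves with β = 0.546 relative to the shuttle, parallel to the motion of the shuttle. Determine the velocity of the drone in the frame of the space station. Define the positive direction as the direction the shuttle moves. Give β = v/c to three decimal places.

β = 0.841

With v = 0.546 and u' = 0.546 (in units of c),
u = (u' + v)/(1 + u'v/c²):
u = (0.546 + 0.546) / (1 + 0.546·0.546) = 1.0920/1.2981 = 0.8412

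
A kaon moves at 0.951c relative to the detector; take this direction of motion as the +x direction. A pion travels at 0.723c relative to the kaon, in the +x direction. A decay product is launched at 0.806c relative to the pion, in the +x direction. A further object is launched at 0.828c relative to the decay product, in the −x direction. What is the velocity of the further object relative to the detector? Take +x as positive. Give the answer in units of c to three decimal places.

+0.991c

Apply u = (u' + v)/(1 + u'v/c²) successively, working outward toward the detector.
Start: velocity of the kaon relative to the detector = 0.9510c.
Compose with the pion (u' = 0.723 in the kaon frame): u_1 = (0.723 + 0.951) / (1 + 0.723·0.951) = 1.6740/1.6876 = 0.9920.
Compose with the decay product (u' = 0.806 in the pion frame): u_2 = (0.806 + 0.992) / (1 + 0.806·0.992) = 1.7980/1.7995 = 0.9991.
Compose with the further object (u' = -0.828 in the decay product frame): u_3 = (-0.828 + 0.999) / (1 + (-0.828)·0.999) = 0.1711/0.1727 = 0.9908.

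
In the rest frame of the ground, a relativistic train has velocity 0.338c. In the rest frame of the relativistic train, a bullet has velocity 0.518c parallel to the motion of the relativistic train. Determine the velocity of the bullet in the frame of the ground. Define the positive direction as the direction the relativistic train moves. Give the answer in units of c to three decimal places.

With v = 0.338 and u' = 0.518 (in units of c),
u = (u' + v)/(1 + u'v/c²):
u = (0.518 + 0.338) / (1 + 0.518·0.338) = 0.8560/1.1751 = 0.7285
(Galilean addition would give +0.856c.)

0.728c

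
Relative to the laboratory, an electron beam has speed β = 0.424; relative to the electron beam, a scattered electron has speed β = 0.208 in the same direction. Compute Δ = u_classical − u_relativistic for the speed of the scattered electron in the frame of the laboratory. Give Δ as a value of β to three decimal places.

Galilean: u_cl = 0.208 + 0.424 = 0.6320.
Relativistic: u_rel = (0.208 + 0.424) / (1 + 0.208·0.424) = 0.6320/1.0882 = 0.5808.
Δ = 0.6320 − 0.5808 = 0.0512.

Δ = 0.051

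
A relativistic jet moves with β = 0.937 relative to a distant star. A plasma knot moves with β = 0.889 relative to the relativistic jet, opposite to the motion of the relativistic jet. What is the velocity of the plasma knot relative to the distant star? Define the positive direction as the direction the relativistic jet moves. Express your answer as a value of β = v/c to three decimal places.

β = +0.287

With v = 0.937 and u' = -0.889 (in units of c),
u = (u' + v)/(1 + u'v/c²):
u = (-0.889 + 0.937) / (1 + (-0.889)·0.937) = 0.0480/0.1670 = 0.2874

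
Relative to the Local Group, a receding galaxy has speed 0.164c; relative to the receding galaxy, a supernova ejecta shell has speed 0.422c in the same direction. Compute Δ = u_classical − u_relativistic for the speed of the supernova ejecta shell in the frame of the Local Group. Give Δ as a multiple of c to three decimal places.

Δ = 0.038c

Galilean: u_cl = 0.422 + 0.164 = 0.5860.
Relativistic: u_rel = (0.422 + 0.164) / (1 + 0.422·0.164) = 0.5860/1.0692 = 0.5481.
Δ = 0.5860 − 0.5481 = 0.0379.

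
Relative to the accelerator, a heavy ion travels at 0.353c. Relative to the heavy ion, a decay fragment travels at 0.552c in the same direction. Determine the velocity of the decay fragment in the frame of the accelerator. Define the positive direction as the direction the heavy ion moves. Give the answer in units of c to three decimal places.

With v = 0.353 and u' = 0.552 (in units of c),
u = (u' + v)/(1 + u'v/c²):
u = (0.552 + 0.353) / (1 + 0.552·0.353) = 0.9050/1.1949 = 0.7574

0.757c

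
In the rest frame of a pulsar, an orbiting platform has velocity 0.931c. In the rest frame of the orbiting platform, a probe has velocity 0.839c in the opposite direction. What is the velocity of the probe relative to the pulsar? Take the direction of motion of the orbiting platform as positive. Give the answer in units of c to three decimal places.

With v = 0.931 and u' = -0.839 (in units of c),
u = (u' + v)/(1 + u'v/c²):
u = (-0.839 + 0.931) / (1 + (-0.839)·0.931) = 0.0920/0.2189 = 0.4203
(Galilean addition would give +0.092c.)

+0.420c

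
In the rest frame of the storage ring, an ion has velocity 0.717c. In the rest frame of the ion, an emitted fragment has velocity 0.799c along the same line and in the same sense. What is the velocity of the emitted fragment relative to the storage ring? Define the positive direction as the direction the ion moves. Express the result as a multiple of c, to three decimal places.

With v = 0.717 and u' = 0.799 (in units of c),
u = (u' + v)/(1 + u'v/c²):
u = (0.799 + 0.717) / (1 + 0.799·0.717) = 1.5160/1.5729 = 0.9638
(Galilean addition would give +1.516c, exceeding c.)

0.964c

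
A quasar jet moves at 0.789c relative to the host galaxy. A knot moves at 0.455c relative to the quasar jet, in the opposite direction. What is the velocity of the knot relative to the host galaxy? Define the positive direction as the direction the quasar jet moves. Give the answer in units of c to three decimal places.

With v = 0.789 and u' = -0.455 (in units of c),
u = (u' + v)/(1 + u'v/c²):
u = (-0.455 + 0.789) / (1 + (-0.455)·0.789) = 0.3340/0.6410 = 0.5211
(Galilean addition would give +0.334c.)

+0.521c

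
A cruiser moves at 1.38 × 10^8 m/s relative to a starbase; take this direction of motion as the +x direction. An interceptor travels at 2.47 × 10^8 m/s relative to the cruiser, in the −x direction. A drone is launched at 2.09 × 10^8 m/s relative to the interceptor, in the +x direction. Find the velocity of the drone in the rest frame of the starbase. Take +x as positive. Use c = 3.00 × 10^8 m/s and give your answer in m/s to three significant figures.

Apply u = (u' + v)/(1 + u'v/c²) successively, working outward toward the starbase.
(Dividing each given speed by c = 3.00 × 10^8 m/s to work in units of c.)
Start: velocity of the cruiser relative to the starbase = 0.4600c.
Compose with the interceptor (u' = -0.823 in the cruiser frame): u_1 = (-0.823 + 0.460) / (1 + (-0.823)·0.460) = -0.3633/0.6213 = -0.5848.
Compose with the drone (u' = 0.697 in the interceptor frame): u_2 = (0.697 + (-0.585)) / (1 + 0.697·(-0.585)) = 0.1118/0.5926 = 0.1887.
So u = 0.1887 × 3.00 × 10^8 m/s.

+5.66 × 10^7 m/s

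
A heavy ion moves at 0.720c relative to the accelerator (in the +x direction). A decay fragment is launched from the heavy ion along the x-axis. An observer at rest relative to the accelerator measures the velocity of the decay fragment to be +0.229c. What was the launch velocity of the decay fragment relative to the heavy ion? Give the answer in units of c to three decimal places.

-0.588c

Invert the composition law: u' = (u − v)/(1 − uv/c²).
u' = (0.229 − 0.720) / (1 − (0.229)(0.720)) = -0.4910/0.8351 = -0.5879.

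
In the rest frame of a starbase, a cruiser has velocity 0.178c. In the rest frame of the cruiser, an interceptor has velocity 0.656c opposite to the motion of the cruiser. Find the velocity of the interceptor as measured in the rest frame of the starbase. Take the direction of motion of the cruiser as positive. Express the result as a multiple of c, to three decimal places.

-0.541c

With v = 0.178 and u' = -0.656 (in units of c),
u = (u' + v)/(1 + u'v/c²):
u = (-0.656 + 0.178) / (1 + (-0.656)·0.178) = -0.4780/0.8832 = -0.5412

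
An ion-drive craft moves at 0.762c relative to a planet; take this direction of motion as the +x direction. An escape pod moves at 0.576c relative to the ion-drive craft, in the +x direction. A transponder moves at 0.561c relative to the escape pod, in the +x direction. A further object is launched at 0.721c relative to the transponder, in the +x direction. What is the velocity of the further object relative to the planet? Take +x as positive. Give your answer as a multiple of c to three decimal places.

0.997c

Apply u = (u' + v)/(1 + u'v/c²) successively, working outward toward the planet.
Start: velocity of the ion-drive craft relative to the planet = 0.7620c.
Compose with the escape pod (u' = 0.576 in the ion-drive craft frame): u_1 = (0.576 + 0.762) / (1 + 0.576·0.762) = 1.3380/1.4389 = 0.9299.
Compose with the transponder (u' = 0.561 in the escape pod frame): u_2 = (0.561 + 0.930) / (1 + 0.561·0.930) = 1.4909/1.5217 = 0.9798.
Compose with the further object (u' = 0.721 in the transponder frame): u_3 = (0.721 + 0.980) / (1 + 0.721·0.980) = 1.7008/1.7064 = 0.9967.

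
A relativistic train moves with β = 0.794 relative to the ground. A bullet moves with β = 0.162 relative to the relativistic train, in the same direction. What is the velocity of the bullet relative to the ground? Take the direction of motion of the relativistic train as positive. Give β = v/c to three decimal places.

With v = 0.794 and u' = 0.162 (in units of c),
u = (u' + v)/(1 + u'v/c²):
u = (0.162 + 0.794) / (1 + 0.162·0.794) = 0.9560/1.1286 = 0.8470
(Galilean addition would give +0.956c.)

β = 0.847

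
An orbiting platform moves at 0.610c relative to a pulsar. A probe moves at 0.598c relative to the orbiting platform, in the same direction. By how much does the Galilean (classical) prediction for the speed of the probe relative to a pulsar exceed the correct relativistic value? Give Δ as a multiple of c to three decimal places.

Δ = 0.323c

Galilean: u_cl = 0.598 + 0.610 = 1.2080.
Relativistic: u_rel = (0.598 + 0.610) / (1 + 0.598·0.610) = 1.2080/1.3648 = 0.8851.
Δ = 1.2080 − 0.8851 = 0.3229.
(The classical prediction exceeds c; the relativistic result does not.)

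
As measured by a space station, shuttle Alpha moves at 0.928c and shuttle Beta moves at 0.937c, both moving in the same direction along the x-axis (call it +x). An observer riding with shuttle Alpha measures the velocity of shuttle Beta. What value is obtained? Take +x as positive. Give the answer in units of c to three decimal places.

β_A = 0.928, β_B = 0.937.
Transform to A's frame with the inverse velocity-addition law: u' = (u − v)/(1 − uv/c²), taking u = β_B and v = β_A.
u' = (0.937 − 0.928) / (1 − (0.928)(0.937)) = 0.0090/0.1305 = 0.0690.

+0.069c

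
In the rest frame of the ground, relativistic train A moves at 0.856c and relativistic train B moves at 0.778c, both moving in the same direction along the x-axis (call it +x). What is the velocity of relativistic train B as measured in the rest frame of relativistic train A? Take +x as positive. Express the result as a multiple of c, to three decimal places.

-0.234c

β_A = 0.856, β_B = 0.778.
Transform to A's frame with the inverse velocity-addition law: u' = (u − v)/(1 − uv/c²), taking u = β_B and v = β_A.
u' = (0.778 − 0.856) / (1 − (0.856)(0.778)) = -0.0780/0.3340 = -0.2335.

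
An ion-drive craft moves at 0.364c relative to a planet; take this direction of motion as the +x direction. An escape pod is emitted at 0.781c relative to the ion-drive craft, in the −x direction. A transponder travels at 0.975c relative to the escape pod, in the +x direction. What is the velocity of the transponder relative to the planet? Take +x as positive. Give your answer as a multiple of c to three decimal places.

+0.908c

Apply u = (u' + v)/(1 + u'v/c²) successively, working outward toward the planet.
Start: velocity of the ion-drive craft relative to the planet = 0.3640c.
Compose with the escape pod (u' = -0.781 in the ion-drive craft frame): u_1 = (-0.781 + 0.364) / (1 + (-0.781)·0.364) = -0.4170/0.7157 = -0.5826.
Compose with the transponder (u' = 0.975 in the escape pod frame): u_2 = (0.975 + (-0.583)) / (1 + 0.975·(-0.583)) = 0.3924/0.4319 = 0.9084.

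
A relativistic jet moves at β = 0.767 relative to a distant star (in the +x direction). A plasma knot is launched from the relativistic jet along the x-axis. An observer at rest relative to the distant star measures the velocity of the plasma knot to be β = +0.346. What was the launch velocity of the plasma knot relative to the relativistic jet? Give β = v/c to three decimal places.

Invert the composition law: u' = (u − v)/(1 − uv/c²).
u' = (0.346 − 0.767) / (1 − (0.346)(0.767)) = -0.4210/0.7346 = -0.5731.

β = -0.573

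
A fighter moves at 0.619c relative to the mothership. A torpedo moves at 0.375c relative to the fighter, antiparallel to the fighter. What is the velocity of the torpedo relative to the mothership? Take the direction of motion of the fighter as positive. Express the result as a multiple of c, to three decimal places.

With v = 0.619 and u' = -0.375 (in units of c),
u = (u' + v)/(1 + u'v/c²):
u = (-0.375 + 0.619) / (1 + (-0.375)·0.619) = 0.2440/0.7679 = 0.3178
(Galilean addition would give +0.244c.)

+0.318c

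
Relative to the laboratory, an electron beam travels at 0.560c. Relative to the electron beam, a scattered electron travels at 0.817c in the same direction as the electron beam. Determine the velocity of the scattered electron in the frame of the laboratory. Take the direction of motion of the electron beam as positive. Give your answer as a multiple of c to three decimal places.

0.945c

With v = 0.560 and u' = 0.817 (in units of c),
u = (u' + v)/(1 + u'v/c²):
u = (0.817 + 0.560) / (1 + 0.817·0.560) = 1.3770/1.4575 = 0.9448
(Galilean addition would give +1.377c, exceeding c.)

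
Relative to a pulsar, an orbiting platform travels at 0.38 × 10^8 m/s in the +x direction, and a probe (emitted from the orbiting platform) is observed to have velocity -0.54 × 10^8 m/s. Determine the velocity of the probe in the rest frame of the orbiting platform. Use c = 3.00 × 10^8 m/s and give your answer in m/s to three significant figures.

-8.99 × 10^7 m/s

v = 0.127c, u = -0.180c.
Invert the composition law: u' = (u − v)/(1 − uv/c²).
u' = (-0.180 − 0.127) / (1 − (-0.180)(0.127)) = -0.3067/1.0228 = -0.2998.
u' = -0.2998 × 3.00 × 10^8 m/s.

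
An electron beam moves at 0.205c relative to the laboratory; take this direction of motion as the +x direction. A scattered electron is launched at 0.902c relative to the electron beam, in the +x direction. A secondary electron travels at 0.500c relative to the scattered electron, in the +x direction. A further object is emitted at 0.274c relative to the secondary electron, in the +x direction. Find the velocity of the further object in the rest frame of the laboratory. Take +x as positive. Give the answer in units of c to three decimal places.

Apply u = (u' + v)/(1 + u'v/c²) successively, working outward toward the laboratory.
Start: velocity of the electron beam relative to the laboratory = 0.2050c.
Compose with the scattered electron (u' = 0.902 in the electron beam frame): u_1 = (0.902 + 0.205) / (1 + 0.902·0.205) = 1.1070/1.1849 = 0.9342.
Compose with the secondary electron (u' = 0.500 in the scattered electron frame): u_2 = (0.500 + 0.934) / (1 + 0.500·0.934) = 1.4342/1.4671 = 0.9776.
Compose with the further object (u' = 0.274 in the secondary electron frame): u_3 = (0.274 + 0.978) / (1 + 0.274·0.978) = 1.2516/1.2679 = 0.9872.

0.987c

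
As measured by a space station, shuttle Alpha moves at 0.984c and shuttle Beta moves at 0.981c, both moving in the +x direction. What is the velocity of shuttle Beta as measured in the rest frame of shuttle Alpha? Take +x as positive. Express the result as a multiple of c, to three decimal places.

-0.086c

β_A = 0.984, β_B = 0.981.
Transform to A's frame with the inverse velocity-addition law: u' = (u − v)/(1 − uv/c²), taking u = β_B and v = β_A.
u' = (0.981 − 0.984) / (1 − (0.984)(0.981)) = -0.0030/0.0347 = -0.0865.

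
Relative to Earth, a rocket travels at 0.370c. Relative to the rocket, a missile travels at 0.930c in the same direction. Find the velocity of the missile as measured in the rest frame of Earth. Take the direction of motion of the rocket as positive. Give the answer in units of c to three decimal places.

With v = 0.370 and u' = 0.930 (in units of c),
u = (u' + v)/(1 + u'v/c²):
u = (0.930 + 0.370) / (1 + 0.930·0.370) = 1.3000/1.3441 = 0.9672
(Galilean addition would give +1.300c, exceeding c.)

0.967c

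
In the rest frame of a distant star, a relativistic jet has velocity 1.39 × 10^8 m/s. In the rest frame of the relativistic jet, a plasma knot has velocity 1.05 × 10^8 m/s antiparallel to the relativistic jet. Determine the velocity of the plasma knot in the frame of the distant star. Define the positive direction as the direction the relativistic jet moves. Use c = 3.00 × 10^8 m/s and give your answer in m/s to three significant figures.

In units of c (dividing by 3.00 × 10^8 m/s): v = 0.463, u' = -0.350.
u = (u' + v)/(1 + u'v/c²):
u = (-0.350 + 0.463) / (1 + (-0.350)·0.463) = 0.1133/0.8378 = 0.1353
(Galilean addition would give +0.113c.)
Converting back: u = 0.1353 × 3.00 × 10^8 m/s.

+4.06 × 10^7 m/s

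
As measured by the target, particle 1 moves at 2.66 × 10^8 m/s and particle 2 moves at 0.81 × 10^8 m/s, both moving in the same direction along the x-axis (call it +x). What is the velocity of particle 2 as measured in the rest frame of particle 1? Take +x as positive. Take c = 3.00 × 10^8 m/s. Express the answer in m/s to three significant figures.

-2.43 × 10^8 m/s

β_A = 0.887, β_B = 0.270 (dividing each by c = 3.00 × 10^8 m/s).
Transform to A's frame with the inverse velocity-addition law: u' = (u − v)/(1 − uv/c²), taking u = β_B and v = β_A.
u' = (0.270 − 0.887) / (1 − (0.887)(0.270)) = -0.6167/0.7606 = -0.8108.
u' = -0.8108 × 3.00 × 10^8 m/s.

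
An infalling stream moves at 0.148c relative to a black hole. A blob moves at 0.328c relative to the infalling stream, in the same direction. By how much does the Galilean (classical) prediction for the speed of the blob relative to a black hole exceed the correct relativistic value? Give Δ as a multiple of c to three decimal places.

Δ = 0.022c

Galilean: u_cl = 0.328 + 0.148 = 0.4760.
Relativistic: u_rel = (0.328 + 0.148) / (1 + 0.328·0.148) = 0.4760/1.0485 = 0.4540.
Δ = 0.4760 − 0.4540 = 0.0220.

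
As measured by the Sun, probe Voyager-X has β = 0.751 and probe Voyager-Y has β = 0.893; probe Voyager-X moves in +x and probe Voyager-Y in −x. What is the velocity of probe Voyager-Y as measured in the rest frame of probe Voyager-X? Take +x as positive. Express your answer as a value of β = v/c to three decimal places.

β_A = 0.751, β_B = -0.893.
Transform to A's frame with the inverse velocity-addition law: u' = (u − v)/(1 − uv/c²), taking u = β_B and v = β_A.
u' = (-0.893 − 0.751) / (1 − (0.751)(-0.893)) = -1.6440/1.6706 = -0.9841.

β = -0.984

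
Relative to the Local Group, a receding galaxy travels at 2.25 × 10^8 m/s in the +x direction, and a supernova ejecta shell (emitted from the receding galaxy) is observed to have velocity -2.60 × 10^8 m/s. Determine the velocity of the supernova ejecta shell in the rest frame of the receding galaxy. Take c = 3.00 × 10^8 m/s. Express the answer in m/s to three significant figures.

-2.94 × 10^8 m/s

v = 0.750c, u = -0.867c.
Invert the composition law: u' = (u − v)/(1 − uv/c²).
u' = (-0.867 − 0.750) / (1 − (-0.867)(0.750)) = -1.6167/1.6500 = -0.9798.
u' = -0.9798 × 3.00 × 10^8 m/s.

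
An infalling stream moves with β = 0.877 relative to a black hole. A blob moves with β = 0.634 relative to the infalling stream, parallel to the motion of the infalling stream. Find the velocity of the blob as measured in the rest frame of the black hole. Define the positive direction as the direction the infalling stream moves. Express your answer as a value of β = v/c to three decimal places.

With v = 0.877 and u' = 0.634 (in units of c),
u = (u' + v)/(1 + u'v/c²):
u = (0.634 + 0.877) / (1 + 0.634·0.877) = 1.5110/1.5560 = 0.9711

β = 0.971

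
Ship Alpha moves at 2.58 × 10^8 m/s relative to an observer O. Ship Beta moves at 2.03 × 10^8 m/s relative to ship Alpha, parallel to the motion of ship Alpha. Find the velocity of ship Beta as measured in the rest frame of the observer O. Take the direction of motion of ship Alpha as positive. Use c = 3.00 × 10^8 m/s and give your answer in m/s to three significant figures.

2.91 × 10^8 m/s

In units of c (dividing by 3.00 × 10^8 m/s): v = 0.860, u' = 0.677.
u = (u' + v)/(1 + u'v/c²):
u = (0.677 + 0.860) / (1 + 0.677·0.860) = 1.5367/1.5819 = 0.9714
(Galilean addition would give +1.537c, exceeding c.)
Converting back: u = 0.9714 × 3.00 × 10^8 m/s.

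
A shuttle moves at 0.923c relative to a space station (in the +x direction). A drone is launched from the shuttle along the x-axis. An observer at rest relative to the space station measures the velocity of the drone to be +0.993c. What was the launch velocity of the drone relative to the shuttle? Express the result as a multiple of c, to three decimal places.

Invert the composition law: u' = (u − v)/(1 − uv/c²).
u' = (0.993 − 0.923) / (1 − (0.993)(0.923)) = 0.0700/0.0835 = 0.8387.

+0.839c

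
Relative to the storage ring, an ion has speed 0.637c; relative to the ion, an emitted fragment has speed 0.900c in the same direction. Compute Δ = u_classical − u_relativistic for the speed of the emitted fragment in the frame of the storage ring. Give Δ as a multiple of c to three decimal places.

Galilean: u_cl = 0.900 + 0.637 = 1.5370.
Relativistic: u_rel = (0.900 + 0.637) / (1 + 0.900·0.637) = 1.5370/1.5733 = 0.9769.
Δ = 1.5370 − 0.9769 = 0.5601.
(The classical prediction exceeds c; the relativistic result does not.)

Δ = 0.560c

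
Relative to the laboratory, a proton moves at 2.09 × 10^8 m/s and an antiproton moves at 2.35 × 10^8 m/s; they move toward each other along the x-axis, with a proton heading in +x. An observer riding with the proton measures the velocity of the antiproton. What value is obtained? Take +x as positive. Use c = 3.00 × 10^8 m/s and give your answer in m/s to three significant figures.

-2.87 × 10^8 m/s

β_A = 0.697, β_B = -0.783 (dividing each by c = 3.00 × 10^8 m/s).
Transform to A's frame with the inverse velocity-addition law: u' = (u − v)/(1 − uv/c²), taking u = β_B and v = β_A.
u' = (-0.783 − 0.697) / (1 − (0.697)(-0.783)) = -1.4800/1.5457 = -0.9575.
u' = -0.9575 × 3.00 × 10^8 m/s.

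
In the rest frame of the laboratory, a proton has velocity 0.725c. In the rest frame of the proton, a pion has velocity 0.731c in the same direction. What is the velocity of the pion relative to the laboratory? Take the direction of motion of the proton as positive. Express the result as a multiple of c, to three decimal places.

With v = 0.725 and u' = 0.731 (in units of c),
u = (u' + v)/(1 + u'v/c²):
u = (0.731 + 0.725) / (1 + 0.731·0.725) = 1.4560/1.5300 = 0.9516
(Galilean addition would give +1.456c, exceeding c.)

0.952c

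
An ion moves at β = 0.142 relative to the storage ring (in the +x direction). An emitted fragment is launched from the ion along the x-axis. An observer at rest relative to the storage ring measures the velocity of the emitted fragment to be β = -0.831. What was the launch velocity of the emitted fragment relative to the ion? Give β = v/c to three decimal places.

Invert the composition law: u' = (u − v)/(1 − uv/c²).
u' = (-0.831 − 0.142) / (1 − (-0.831)(0.142)) = -0.9730/1.1180 = -0.8703.

β = -0.870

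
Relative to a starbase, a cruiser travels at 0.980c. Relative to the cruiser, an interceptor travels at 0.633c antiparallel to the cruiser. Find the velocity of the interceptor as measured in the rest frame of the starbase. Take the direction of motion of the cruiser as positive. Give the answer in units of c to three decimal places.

+0.914c

With v = 0.980 and u' = -0.633 (in units of c),
u = (u' + v)/(1 + u'v/c²):
u = (-0.633 + 0.980) / (1 + (-0.633)·0.980) = 0.3470/0.3797 = 0.9140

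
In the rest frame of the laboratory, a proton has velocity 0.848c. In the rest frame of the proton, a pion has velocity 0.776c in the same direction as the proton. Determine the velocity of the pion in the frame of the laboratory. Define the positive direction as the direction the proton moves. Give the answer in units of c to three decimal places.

0.979c

With v = 0.848 and u' = 0.776 (in units of c),
u = (u' + v)/(1 + u'v/c²):
u = (0.776 + 0.848) / (1 + 0.776·0.848) = 1.6240/1.6580 = 0.9795
(Galilean addition would give +1.624c, exceeding c.)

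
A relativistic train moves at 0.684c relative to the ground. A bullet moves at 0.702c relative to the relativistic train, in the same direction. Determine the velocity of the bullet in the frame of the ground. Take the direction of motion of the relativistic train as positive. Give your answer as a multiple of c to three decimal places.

0.936c

With v = 0.684 and u' = 0.702 (in units of c),
u = (u' + v)/(1 + u'v/c²):
u = (0.702 + 0.684) / (1 + 0.702·0.684) = 1.3860/1.4802 = 0.9364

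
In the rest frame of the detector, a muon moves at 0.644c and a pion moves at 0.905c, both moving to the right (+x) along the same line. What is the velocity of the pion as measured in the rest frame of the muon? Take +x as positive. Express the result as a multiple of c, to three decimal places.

β_A = 0.644, β_B = 0.905.
Transform to A's frame with the inverse velocity-addition law: u' = (u − v)/(1 − uv/c²), taking u = β_B and v = β_A.
u' = (0.905 − 0.644) / (1 − (0.644)(0.905)) = 0.2610/0.4172 = 0.6256.

+0.626c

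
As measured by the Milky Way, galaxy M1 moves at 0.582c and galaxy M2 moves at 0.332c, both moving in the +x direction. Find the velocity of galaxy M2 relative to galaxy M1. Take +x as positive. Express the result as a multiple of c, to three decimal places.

β_A = 0.582, β_B = 0.332.
Transform to A's frame with the inverse velocity-addition law: u' = (u − v)/(1 − uv/c²), taking u = β_B and v = β_A.
u' = (0.332 − 0.582) / (1 − (0.582)(0.332)) = -0.2500/0.8068 = -0.3099.

-0.310c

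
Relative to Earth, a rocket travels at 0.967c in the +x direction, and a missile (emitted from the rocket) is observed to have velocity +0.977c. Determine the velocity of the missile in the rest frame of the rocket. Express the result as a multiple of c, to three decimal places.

Invert the composition law: u' = (u − v)/(1 − uv/c²).
u' = (0.977 − 0.967) / (1 − (0.977)(0.967)) = 0.0100/0.0552 = 0.1810.

+0.181c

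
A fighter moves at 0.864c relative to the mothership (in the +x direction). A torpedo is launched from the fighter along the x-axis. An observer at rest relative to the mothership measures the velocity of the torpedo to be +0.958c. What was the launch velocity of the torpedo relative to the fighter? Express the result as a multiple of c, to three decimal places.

+0.546c

Invert the composition law: u' = (u − v)/(1 − uv/c²).
u' = (0.958 − 0.864) / (1 − (0.958)(0.864)) = 0.0940/0.1723 = 0.5456.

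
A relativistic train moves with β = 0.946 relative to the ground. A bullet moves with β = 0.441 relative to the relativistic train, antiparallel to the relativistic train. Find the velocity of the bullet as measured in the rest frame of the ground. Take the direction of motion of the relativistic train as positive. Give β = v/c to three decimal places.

β = +0.866

With v = 0.946 and u' = -0.441 (in units of c),
u = (u' + v)/(1 + u'v/c²):
u = (-0.441 + 0.946) / (1 + (-0.441)·0.946) = 0.5050/0.5828 = 0.8665
(Galilean addition would give +0.505c.)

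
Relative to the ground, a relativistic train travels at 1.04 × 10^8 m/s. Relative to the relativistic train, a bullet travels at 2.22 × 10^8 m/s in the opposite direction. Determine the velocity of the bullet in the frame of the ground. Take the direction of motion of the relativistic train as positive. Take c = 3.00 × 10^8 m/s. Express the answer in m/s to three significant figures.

In units of c (dividing by 3.00 × 10^8 m/s): v = 0.347, u' = -0.740.
u = (u' + v)/(1 + u'v/c²):
u = (-0.740 + 0.347) / (1 + (-0.740)·0.347) = -0.3933/0.7435 = -0.5291
(Galilean addition would give -0.393c.)
Converting back: u = -0.5291 × 3.00 × 10^8 m/s.

-1.59 × 10^8 m/s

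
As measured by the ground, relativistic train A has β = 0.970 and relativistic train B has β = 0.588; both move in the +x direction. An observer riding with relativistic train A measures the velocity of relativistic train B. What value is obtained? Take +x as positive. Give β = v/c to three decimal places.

β_A = 0.970, β_B = 0.588.
Transform to A's frame with the inverse velocity-addition law: u' = (u − v)/(1 − uv/c²), taking u = β_B and v = β_A.
u' = (0.588 − 0.970) / (1 − (0.970)(0.588)) = -0.3820/0.4296 = -0.8891.

β = -0.889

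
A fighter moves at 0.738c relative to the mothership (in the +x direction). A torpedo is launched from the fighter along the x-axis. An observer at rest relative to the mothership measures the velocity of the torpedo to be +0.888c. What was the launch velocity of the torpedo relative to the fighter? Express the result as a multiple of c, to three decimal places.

+0.435c

Invert the composition law: u' = (u − v)/(1 − uv/c²).
u' = (0.888 − 0.738) / (1 − (0.888)(0.738)) = 0.1500/0.3447 = 0.4352.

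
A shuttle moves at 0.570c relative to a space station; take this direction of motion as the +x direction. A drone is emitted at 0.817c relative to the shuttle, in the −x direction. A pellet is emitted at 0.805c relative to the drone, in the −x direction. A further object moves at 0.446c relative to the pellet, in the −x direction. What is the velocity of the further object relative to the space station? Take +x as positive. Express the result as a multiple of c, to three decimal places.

Apply u = (u' + v)/(1 + u'v/c²) successively, working outward toward the space station.
Start: velocity of the shuttle relative to the space station = 0.5700c.
Compose with the drone (u' = -0.817 in the shuttle frame): u_1 = (-0.817 + 0.570) / (1 + (-0.817)·0.570) = -0.2470/0.5343 = -0.4623.
Compose with the pellet (u' = -0.805 in the drone frame): u_2 = (-0.805 + (-0.462)) / (1 + (-0.805)·(-0.462)) = -1.2673/1.3721 = -0.9236.
Compose with the further object (u' = -0.446 in the pellet frame): u_3 = (-0.446 + (-0.924)) / (1 + (-0.446)·(-0.924)) = -1.3696/1.4119 = -0.9700.

-0.970c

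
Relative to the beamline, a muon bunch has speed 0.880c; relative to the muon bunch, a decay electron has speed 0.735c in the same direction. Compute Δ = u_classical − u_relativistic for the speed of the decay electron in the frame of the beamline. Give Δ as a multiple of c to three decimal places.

Galilean: u_cl = 0.735 + 0.880 = 1.6150.
Relativistic: u_rel = (0.735 + 0.880) / (1 + 0.735·0.880) = 1.6150/1.6468 = 0.9807.
Δ = 1.6150 − 0.9807 = 0.6343.
(The classical prediction exceeds c; the relativistic result does not.)

Δ = 0.634c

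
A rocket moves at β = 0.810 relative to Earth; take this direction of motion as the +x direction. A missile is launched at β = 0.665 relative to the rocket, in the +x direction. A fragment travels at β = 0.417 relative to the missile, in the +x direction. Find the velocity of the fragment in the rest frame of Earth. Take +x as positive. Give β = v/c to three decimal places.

Apply u = (u' + v)/(1 + u'v/c²) successively, working outward toward Earth.
Start: velocity of the rocket relative to Earth = 0.8100c.
Compose with the missile (u' = 0.665 in the rocket frame): u_1 = (0.665 + 0.810) / (1 + 0.665·0.810) = 1.4750/1.5387 = 0.9586.
Compose with the fragment (u' = 0.417 in the missile frame): u_2 = (0.417 + 0.959) / (1 + 0.417·0.959) = 1.3756/1.3997 = 0.9828.

β = 0.983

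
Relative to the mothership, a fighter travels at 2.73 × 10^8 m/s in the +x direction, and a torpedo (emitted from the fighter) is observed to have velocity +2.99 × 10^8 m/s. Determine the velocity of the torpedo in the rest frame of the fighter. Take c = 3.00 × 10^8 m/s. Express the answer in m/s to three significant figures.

+2.79 × 10^8 m/s

v = 0.910c, u = 0.997c.
Invert the composition law: u' = (u − v)/(1 − uv/c²).
u' = (0.997 − 0.910) / (1 − (0.997)(0.910)) = 0.0867/0.0930 = 0.9316.
u' = 0.9316 × 3.00 × 10^8 m/s.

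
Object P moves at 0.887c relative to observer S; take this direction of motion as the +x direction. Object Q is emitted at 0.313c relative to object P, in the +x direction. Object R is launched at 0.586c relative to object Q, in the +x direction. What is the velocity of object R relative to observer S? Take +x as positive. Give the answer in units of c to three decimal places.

Apply u = (u' + v)/(1 + u'v/c²) successively, working outward toward observer S.
Start: velocity of object P relative to observer S = 0.8870c.
Compose with object Q (u' = 0.313 in object P frame): u_1 = (0.313 + 0.887) / (1 + 0.313·0.887) = 1.2000/1.2776 = 0.9392.
Compose with object R (u' = 0.586 in object Q frame): u_2 = (0.586 + 0.939) / (1 + 0.586·0.939) = 1.5252/1.5504 = 0.9838.

0.984c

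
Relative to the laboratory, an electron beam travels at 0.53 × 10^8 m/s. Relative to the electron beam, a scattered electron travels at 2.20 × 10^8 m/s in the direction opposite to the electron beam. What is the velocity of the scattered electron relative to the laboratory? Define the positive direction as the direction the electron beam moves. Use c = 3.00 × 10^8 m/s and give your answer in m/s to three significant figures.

-1.92 × 10^8 m/s

In units of c (dividing by 3.00 × 10^8 m/s): v = 0.177, u' = -0.733.
u = (u' + v)/(1 + u'v/c²):
u = (-0.733 + 0.177) / (1 + (-0.733)·0.177) = -0.5567/0.8704 = -0.6395
Converting back: u = -0.6395 × 3.00 × 10^8 m/s.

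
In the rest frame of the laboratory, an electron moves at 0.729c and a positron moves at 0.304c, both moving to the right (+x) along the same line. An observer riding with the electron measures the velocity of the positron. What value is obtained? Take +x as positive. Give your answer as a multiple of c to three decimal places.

-0.546c

β_A = 0.729, β_B = 0.304.
Transform to A's frame with the inverse velocity-addition law: u' = (u − v)/(1 − uv/c²), taking u = β_B and v = β_A.
u' = (0.304 − 0.729) / (1 − (0.729)(0.304)) = -0.4250/0.7784 = -0.5460.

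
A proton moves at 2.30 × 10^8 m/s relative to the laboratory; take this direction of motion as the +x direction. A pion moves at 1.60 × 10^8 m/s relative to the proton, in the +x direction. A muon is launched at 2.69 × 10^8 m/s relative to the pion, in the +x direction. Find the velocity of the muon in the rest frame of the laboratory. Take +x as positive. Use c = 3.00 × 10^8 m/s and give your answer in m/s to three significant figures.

Apply u = (u' + v)/(1 + u'v/c²) successively, working outward toward the laboratory.
(Dividing each given speed by c = 3.00 × 10^8 m/s to work in units of c.)
Start: velocity of the proton relative to the laboratory = 0.7667c.
Compose with the pion (u' = 0.533 in the proton frame): u_1 = (0.533 + 0.767) / (1 + 0.533·0.767) = 1.3000/1.4089 = 0.9227.
Compose with the muon (u' = 0.897 in the pion frame): u_2 = (0.897 + 0.923) / (1 + 0.897·0.923) = 1.8194/1.8274 = 0.9956.
So u = 0.9956 × 3.00 × 10^8 m/s.

2.99 × 10^8 m/s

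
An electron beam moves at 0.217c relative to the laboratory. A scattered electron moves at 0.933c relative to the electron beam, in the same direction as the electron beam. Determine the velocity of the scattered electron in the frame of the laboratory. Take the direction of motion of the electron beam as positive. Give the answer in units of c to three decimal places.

0.956c

With v = 0.217 and u' = 0.933 (in units of c),
u = (u' + v)/(1 + u'v/c²):
u = (0.933 + 0.217) / (1 + 0.933·0.217) = 1.1500/1.2025 = 0.9564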